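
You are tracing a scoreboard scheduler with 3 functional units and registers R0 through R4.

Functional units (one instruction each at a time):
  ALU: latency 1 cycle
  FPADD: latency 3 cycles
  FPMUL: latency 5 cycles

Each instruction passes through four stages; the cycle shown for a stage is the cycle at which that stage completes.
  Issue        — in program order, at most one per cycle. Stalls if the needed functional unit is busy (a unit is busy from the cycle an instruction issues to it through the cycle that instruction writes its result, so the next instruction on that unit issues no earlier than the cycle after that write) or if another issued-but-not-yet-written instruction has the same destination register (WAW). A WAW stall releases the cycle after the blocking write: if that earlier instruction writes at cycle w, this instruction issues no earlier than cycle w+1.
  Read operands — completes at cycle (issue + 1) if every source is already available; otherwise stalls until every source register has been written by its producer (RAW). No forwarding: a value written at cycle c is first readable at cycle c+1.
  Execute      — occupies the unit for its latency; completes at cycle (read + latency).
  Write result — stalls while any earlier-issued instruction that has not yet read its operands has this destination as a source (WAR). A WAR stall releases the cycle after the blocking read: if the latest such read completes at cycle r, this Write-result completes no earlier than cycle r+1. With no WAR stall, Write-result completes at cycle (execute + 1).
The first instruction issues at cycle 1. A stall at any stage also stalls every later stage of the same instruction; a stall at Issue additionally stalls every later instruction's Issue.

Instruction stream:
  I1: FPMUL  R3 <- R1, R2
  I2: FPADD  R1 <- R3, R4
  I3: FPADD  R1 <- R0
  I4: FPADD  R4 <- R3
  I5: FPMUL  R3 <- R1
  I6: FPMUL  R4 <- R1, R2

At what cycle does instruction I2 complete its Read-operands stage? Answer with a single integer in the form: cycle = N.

cycle = 9

1) issue 1, read 2, done 7, write 8
2) issue 2, read 9, done 12, write 13  <RAW R3: wait I1 write@8>
3) issue 14, read 15, done 18, write 19  <struct: FPADD busy until I2 writes@13>
4) issue 20, read 21, done 24, write 25  <struct: FPADD busy until I3 writes@19>
5) issue 21, read 22, done 27, write 28
6) issue 29, read 30, done 35, write 36  <struct: FPMUL busy until I5 writes@28>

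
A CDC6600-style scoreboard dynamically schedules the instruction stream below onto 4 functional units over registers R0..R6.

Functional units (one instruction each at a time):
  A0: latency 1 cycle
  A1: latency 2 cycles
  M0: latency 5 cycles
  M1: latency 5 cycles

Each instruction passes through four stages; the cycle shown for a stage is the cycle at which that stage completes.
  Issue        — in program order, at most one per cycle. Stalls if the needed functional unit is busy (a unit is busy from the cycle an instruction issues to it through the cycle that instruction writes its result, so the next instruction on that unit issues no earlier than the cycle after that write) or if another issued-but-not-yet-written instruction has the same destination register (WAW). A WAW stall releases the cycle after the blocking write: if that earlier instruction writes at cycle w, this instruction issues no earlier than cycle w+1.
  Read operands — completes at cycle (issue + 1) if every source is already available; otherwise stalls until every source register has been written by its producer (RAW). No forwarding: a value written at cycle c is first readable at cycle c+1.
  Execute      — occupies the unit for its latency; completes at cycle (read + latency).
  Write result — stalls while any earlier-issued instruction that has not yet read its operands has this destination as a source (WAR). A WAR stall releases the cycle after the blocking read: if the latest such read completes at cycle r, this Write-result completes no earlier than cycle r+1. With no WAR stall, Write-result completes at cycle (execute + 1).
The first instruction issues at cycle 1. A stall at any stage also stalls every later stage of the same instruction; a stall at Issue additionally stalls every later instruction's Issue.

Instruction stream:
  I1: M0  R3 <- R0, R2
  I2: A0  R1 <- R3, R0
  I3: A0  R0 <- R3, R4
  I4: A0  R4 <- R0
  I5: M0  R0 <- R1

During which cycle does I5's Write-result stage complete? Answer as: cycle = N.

c1: I1 issues→M0
c2: I1 reads | I2 issues→A0
c7: I1 exec-done
c8: I1 writes R3
c9: I2 reads
c10: I2 exec-done
c11: I2 writes R1
c12: I3 issues→A0
c13: I3 reads
c14: I3 exec-done
c15: I3 writes R0
c16: I4 issues→A0
c17: I4 reads | I5 issues→M0
c18: I4 exec-done | I5 reads
c19: I4 writes R4
c23: I5 exec-done
c24: I5 writes R0

cycle = 24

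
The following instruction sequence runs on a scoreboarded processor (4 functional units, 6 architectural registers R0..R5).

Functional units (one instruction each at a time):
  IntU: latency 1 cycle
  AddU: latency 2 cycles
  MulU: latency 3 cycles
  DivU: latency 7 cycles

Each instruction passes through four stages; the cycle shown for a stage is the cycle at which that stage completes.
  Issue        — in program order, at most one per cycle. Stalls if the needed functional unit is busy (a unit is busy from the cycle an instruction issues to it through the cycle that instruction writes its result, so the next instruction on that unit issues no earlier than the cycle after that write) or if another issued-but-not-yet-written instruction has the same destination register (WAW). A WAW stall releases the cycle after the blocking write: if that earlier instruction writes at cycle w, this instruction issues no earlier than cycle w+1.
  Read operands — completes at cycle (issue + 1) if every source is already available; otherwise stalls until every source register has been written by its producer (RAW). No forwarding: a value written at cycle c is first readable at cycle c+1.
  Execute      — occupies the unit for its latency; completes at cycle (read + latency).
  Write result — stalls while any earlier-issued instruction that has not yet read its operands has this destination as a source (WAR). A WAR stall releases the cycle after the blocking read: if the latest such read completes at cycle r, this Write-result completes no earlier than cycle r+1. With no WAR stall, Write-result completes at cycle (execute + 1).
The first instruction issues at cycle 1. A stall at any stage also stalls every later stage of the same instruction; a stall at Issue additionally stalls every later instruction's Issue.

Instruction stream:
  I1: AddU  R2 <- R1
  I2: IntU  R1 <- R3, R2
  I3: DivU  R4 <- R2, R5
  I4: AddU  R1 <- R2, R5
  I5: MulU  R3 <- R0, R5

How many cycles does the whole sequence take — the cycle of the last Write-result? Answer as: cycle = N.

cycle = 15

t=1  I1→AddU
t=2  I1 RO; I2→IntU
t=3  I3→DivU
t=4  I1 EX
t=5  I1 WR R2
t=6  I2 RO; I3 RO
t=7  I2 EX
t=8  I2 WR R1
t=9  I4→AddU
t=10  I4 RO; I5→MulU
t=11  I5 RO
t=12  I4 EX
t=13  I3 EX; I4 WR R1
t=14  I3 WR R4; I5 EX
t=15  I5 WR R3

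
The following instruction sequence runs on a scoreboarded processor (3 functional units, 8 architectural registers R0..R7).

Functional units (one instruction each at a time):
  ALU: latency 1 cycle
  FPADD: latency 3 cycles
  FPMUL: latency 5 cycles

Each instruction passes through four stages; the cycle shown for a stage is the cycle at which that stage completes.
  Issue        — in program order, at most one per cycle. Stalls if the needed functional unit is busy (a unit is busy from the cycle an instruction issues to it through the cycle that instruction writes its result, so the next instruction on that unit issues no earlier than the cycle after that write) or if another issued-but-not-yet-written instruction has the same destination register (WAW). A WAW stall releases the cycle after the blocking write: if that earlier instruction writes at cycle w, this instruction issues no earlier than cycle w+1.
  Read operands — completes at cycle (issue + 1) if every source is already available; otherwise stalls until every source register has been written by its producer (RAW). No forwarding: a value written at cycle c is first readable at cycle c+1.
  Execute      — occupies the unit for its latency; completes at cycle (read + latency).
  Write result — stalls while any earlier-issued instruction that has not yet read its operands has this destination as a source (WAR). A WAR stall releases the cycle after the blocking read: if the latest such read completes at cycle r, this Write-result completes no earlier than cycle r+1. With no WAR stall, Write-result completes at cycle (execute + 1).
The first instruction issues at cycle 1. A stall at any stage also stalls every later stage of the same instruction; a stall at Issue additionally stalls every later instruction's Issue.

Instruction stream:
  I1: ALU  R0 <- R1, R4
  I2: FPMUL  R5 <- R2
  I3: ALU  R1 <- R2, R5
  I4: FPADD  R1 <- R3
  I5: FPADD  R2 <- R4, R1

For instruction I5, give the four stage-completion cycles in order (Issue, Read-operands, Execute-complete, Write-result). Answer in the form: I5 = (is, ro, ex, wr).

cycle 1: I1 issues→ALU
cycle 2: I1 reads; I2 issues→FPMUL
cycle 3: I1 exec-done; I2 reads
cycle 4: I1 writes R0
cycle 5: I3 issues→ALU
cycle 8: I2 exec-done
cycle 9: I2 writes R5
cycle 10: I3 reads
cycle 11: I3 exec-done
cycle 12: I3 writes R1
cycle 13: I4 issues→FPADD
cycle 14: I4 reads
cycle 17: I4 exec-done
cycle 18: I4 writes R1
cycle 19: I5 issues→FPADD
cycle 20: I5 reads
cycle 23: I5 exec-done
cycle 24: I5 writes R2

I5 = (19, 20, 23, 24)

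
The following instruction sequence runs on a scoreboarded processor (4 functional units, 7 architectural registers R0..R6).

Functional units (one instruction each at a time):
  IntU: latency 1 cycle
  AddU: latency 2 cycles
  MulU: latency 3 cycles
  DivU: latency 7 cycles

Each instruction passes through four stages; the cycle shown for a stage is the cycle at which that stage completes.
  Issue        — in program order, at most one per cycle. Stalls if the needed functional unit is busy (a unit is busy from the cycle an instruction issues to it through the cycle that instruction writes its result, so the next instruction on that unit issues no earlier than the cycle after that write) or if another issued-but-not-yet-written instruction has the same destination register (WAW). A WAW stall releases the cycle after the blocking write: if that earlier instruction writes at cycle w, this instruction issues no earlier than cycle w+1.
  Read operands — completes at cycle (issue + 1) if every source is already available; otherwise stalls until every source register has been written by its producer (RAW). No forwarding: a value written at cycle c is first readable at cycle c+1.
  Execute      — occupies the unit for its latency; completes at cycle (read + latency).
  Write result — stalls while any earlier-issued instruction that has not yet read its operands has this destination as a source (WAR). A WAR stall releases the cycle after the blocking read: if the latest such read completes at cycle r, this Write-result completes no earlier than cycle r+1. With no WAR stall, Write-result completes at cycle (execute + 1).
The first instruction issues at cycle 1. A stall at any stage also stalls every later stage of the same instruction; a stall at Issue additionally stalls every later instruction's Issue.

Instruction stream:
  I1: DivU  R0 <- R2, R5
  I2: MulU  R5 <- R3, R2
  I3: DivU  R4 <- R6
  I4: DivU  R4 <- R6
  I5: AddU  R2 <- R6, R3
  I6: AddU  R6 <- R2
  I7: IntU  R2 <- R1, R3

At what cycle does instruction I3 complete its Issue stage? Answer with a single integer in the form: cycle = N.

I1: IS=1 RO=2 EX=9 WR=10
I2: IS=2 RO=3 EX=6 WR=7
I3: IS=11 RO=12 EX=19 WR=20  [struct: DivU busy until I1 writes@10]
I4: IS=21 RO=22 EX=29 WR=30  [struct: DivU busy until I3 writes@20]
I5: IS=22 RO=23 EX=25 WR=26
I6: IS=27 RO=28 EX=30 WR=31  [struct: AddU busy until I5 writes@26]
I7: IS=28 RO=29 EX=30 WR=31

cycle = 11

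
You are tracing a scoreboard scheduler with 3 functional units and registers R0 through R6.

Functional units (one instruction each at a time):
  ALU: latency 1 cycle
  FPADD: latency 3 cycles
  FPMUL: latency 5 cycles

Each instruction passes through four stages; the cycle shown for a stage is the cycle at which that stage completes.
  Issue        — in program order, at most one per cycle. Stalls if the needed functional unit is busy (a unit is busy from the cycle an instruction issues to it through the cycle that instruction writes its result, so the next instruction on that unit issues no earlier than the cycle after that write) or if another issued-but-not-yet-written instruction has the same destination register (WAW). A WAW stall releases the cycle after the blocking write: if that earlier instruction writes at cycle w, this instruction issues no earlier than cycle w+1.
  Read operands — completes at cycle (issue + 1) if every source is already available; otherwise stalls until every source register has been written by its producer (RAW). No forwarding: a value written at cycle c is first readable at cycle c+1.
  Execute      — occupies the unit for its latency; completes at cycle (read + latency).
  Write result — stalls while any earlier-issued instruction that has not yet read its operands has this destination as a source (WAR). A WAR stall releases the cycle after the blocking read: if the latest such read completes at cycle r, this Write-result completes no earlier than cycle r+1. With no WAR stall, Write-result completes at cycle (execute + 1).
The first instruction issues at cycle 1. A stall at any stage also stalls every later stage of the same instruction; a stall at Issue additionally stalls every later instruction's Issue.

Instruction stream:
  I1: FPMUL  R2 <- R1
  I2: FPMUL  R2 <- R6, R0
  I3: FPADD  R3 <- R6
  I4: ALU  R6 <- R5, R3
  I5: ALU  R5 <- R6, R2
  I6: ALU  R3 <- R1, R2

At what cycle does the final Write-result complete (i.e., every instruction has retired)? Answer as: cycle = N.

cycle 1: I1 dispatched to FPMUL
cycle 2: I1 operands ready
cycle 7: I1 complete
cycle 8: R2←I1
cycle 9: I2 dispatched to FPMUL
cycle 10: I2 operands ready, I3 dispatched to FPADD
cycle 11: I3 operands ready, I4 dispatched to ALU
cycle 14: I3 complete
cycle 15: I2 complete, R3←I3
cycle 16: R2←I2, I4 operands ready
cycle 17: I4 complete
cycle 18: R6←I4
cycle 19: I5 dispatched to ALU
cycle 20: I5 operands ready
cycle 21: I5 complete
cycle 22: R5←I5
cycle 23: I6 dispatched to ALU
cycle 24: I6 operands ready
cycle 25: I6 complete
cycle 26: R3←I6

cycle = 26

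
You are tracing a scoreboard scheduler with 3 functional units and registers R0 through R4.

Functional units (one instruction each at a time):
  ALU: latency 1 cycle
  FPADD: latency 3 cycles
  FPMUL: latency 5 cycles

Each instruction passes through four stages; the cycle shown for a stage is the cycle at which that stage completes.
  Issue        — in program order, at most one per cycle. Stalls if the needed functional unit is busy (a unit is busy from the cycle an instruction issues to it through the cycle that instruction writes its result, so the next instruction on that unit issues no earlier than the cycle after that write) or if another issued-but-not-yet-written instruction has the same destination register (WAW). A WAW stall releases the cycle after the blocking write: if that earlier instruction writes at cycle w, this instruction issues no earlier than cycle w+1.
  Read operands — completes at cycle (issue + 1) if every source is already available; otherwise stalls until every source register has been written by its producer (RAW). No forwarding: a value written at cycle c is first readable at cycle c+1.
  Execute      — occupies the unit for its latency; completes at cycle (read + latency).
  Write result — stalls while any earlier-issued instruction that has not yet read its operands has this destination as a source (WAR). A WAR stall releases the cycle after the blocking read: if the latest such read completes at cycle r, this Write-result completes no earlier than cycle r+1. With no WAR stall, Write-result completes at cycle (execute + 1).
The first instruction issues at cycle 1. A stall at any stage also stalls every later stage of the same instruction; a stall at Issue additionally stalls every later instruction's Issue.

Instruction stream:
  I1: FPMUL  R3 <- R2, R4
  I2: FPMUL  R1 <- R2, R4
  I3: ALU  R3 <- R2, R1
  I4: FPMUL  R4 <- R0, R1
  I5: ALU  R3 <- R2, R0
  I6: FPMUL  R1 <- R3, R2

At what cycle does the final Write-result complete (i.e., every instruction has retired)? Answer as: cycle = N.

cycle = 32

[1] I1 dispatched to FPMUL
[2] I1 operands ready
[7] I1 complete
[8] R3←I1
[9] I2 dispatched to FPMUL
[10] I2 operands ready · I3 dispatched to ALU
[15] I2 complete
[16] R1←I2
[17] I3 operands ready · I4 dispatched to FPMUL
[18] I3 complete · I4 operands ready
[19] R3←I3
[20] I5 dispatched to ALU
[21] I5 operands ready
[22] I5 complete
[23] I4 complete · R3←I5
[24] R4←I4
[25] I6 dispatched to FPMUL
[26] I6 operands ready
[31] I6 complete
[32] R1←I6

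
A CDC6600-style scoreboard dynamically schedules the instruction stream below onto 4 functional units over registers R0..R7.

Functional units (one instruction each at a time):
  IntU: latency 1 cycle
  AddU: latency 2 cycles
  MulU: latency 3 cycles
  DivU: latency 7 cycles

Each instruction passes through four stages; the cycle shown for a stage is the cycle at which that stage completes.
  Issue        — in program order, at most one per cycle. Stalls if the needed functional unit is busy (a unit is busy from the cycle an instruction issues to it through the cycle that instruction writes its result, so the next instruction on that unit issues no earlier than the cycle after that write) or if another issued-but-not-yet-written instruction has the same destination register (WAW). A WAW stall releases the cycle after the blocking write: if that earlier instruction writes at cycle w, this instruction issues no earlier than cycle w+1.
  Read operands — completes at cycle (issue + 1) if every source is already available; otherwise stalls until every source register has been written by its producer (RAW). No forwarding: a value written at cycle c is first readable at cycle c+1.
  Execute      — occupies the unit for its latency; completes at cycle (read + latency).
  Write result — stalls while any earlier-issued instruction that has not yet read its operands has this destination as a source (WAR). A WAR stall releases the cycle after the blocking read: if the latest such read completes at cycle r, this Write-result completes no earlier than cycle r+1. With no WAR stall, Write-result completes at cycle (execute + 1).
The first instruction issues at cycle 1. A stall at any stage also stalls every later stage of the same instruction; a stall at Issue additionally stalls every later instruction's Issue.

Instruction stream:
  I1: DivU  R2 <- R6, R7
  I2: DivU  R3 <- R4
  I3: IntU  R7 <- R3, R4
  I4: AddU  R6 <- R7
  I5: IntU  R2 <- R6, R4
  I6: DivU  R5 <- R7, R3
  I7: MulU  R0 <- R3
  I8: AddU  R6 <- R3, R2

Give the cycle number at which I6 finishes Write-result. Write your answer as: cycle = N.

cycle = 34

[1] I1→DivU
[2] I1 RO
[9] I1 EX
[10] I1 WR R2
[11] I2→DivU
[12] I2 RO, I3→IntU
[13] I4→AddU
[19] I2 EX
[20] I2 WR R3
[21] I3 RO
[22] I3 EX
[23] I3 WR R7
[24] I4 RO, I5→IntU
[25] I6→DivU
[26] I4 EX, I6 RO, I7→MulU
[27] I4 WR R6, I7 RO
[28] I5 RO, I8→AddU
[29] I5 EX
[30] I5 WR R2, I7 EX
[31] I7 WR R0, I8 RO
[33] I6 EX, I8 EX
[34] I6 WR R5, I8 WR R6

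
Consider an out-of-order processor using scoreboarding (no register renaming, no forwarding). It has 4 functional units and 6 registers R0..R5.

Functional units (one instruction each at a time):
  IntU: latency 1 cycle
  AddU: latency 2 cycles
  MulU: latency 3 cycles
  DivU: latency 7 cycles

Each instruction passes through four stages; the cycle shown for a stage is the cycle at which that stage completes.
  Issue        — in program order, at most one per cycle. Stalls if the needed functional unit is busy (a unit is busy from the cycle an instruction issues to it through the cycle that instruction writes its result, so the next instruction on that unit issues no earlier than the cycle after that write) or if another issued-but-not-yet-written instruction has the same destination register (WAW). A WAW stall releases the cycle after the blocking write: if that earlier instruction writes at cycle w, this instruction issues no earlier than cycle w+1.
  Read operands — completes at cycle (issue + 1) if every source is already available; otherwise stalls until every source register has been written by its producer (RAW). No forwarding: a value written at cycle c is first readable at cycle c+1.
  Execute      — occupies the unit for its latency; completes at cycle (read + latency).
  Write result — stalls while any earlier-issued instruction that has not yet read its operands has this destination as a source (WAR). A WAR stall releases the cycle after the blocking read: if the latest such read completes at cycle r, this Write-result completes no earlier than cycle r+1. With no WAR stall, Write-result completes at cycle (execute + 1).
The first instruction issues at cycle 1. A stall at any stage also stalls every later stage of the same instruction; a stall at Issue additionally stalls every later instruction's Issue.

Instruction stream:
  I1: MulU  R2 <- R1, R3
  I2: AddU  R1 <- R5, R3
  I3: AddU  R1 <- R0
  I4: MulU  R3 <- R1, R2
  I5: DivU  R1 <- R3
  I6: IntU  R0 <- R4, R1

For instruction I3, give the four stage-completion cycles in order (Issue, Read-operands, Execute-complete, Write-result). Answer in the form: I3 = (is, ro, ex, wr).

I3 = (7, 8, 10, 11)

  I1 | 1 | 2 | 5 | 6
  I2 | 2 | 3 | 5 | 6
  I3 | 7 | 8 | 10 | 11   struct: AddU busy until I2 writes@6
  I4 | 8 | 12 | 15 | 16   RAW R1: wait I3 write@11
  I5 | 12 | 17 | 24 | 25   WAW R1: wait I3 write@11 · RAW R3: wait I4 write@16
  I6 | 13 | 26 | 27 | 28   RAW R1: wait I5 write@25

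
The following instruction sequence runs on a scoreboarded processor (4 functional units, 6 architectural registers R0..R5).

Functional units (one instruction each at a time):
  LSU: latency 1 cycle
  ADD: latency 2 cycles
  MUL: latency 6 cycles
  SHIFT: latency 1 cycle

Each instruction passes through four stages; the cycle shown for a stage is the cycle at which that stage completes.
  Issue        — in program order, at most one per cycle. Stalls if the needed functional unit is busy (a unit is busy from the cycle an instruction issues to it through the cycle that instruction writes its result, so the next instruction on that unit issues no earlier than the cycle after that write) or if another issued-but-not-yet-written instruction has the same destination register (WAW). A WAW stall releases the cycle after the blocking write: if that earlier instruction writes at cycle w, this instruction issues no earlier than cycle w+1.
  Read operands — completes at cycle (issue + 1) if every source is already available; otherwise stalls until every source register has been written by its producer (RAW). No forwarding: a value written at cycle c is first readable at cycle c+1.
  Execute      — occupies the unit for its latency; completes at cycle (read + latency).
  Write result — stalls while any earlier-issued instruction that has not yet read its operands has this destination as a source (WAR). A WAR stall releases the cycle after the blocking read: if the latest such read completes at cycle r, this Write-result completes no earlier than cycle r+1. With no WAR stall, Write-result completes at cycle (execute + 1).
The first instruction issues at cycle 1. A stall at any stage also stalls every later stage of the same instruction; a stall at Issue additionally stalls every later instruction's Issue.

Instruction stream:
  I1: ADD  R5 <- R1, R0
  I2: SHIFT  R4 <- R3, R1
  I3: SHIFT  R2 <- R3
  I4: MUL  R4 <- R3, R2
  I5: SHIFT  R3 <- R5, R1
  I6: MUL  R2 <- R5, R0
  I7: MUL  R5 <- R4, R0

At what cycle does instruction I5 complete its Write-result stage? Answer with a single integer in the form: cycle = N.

t=1  I1 dispatched to ADD
t=2  I1 operands ready, I2 dispatched to SHIFT
t=3  I2 operands ready
t=4  I1 complete, I2 complete
t=5  R5←I1, R4←I2
t=6  I3 dispatched to SHIFT
t=7  I3 operands ready, I4 dispatched to MUL
t=8  I3 complete
t=9  R2←I3
t=10  I4 operands ready, I5 dispatched to SHIFT
t=11  I5 operands ready
t=12  I5 complete
t=13  R3←I5
t=16  I4 complete
t=17  R4←I4
t=18  I6 dispatched to MUL
t=19  I6 operands ready
t=25  I6 complete
t=26  R2←I6
t=27  I7 dispatched to MUL
t=28  I7 operands ready
t=34  I7 complete
t=35  R5←I7

cycle = 13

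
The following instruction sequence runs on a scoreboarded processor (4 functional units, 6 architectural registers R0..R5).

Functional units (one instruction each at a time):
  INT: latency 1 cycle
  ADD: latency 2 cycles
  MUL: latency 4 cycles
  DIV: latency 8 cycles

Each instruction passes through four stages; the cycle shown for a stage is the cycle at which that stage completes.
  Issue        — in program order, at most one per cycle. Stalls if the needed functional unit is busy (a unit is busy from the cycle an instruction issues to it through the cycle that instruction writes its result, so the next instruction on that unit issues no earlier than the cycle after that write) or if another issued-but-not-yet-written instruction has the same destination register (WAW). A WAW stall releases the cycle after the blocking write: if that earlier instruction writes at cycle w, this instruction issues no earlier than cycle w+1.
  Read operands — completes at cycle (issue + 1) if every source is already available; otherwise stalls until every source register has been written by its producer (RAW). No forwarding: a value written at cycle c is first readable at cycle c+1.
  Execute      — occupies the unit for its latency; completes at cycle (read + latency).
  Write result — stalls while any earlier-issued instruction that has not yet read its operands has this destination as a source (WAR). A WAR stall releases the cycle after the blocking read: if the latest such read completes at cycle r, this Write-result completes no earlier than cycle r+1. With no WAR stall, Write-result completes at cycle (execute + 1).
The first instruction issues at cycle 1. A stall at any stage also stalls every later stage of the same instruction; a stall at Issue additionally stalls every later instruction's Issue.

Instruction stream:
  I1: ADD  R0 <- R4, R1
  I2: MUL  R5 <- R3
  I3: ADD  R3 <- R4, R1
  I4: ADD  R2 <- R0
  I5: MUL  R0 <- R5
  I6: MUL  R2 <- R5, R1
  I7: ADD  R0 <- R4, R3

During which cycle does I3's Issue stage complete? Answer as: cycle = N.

cycle = 6

[I1] 1/2/4/5
[I2] 2/3/7/8
[I3] 6/7/9/10  (struct: ADD busy until I1 writes@5)
[I4] 11/12/14/15  (struct: ADD busy until I3 writes@10)
[I5] 12/13/17/18
[I6] 19/20/24/25  (struct: MUL busy until I5 writes@18)
[I7] 20/21/23/24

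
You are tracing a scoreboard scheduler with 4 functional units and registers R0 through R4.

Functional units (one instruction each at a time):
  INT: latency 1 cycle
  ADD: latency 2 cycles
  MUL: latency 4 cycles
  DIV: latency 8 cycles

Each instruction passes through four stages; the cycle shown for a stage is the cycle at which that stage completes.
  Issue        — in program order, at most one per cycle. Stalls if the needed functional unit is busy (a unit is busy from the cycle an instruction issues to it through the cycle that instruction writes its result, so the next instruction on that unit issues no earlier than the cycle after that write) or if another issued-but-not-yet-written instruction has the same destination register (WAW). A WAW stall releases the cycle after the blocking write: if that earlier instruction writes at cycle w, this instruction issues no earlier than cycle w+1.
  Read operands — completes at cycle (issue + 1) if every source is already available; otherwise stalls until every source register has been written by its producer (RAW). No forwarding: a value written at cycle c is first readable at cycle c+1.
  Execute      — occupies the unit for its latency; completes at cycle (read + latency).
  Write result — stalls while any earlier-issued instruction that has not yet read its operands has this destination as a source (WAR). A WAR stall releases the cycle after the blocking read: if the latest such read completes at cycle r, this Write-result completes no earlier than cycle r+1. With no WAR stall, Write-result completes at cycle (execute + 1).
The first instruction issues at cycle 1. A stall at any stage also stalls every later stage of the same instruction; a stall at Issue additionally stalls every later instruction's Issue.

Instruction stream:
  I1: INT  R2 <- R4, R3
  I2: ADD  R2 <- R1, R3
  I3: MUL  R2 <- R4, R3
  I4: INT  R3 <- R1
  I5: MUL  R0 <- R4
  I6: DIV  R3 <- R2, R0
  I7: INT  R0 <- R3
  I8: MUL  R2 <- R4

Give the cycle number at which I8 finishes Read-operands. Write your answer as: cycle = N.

1) issue 1, read 2, done 3, write 4
2) issue 5, read 6, done 8, write 9  <WAW R2: wait I1 write@4>
3) issue 10, read 11, done 15, write 16  <WAW R2: wait I2 write@9>
4) issue 11, read 12, done 13, write 14
5) issue 17, read 18, done 22, write 23  <struct: MUL busy until I3 writes@16>
6) issue 18, read 24, done 32, write 33  <RAW R0: wait I5 write@23>
7) issue 24, read 34, done 35, write 36  <WAW R0: wait I5 write@23 / RAW R3: wait I6 write@33>
8) issue 25, read 26, done 30, write 31

cycle = 26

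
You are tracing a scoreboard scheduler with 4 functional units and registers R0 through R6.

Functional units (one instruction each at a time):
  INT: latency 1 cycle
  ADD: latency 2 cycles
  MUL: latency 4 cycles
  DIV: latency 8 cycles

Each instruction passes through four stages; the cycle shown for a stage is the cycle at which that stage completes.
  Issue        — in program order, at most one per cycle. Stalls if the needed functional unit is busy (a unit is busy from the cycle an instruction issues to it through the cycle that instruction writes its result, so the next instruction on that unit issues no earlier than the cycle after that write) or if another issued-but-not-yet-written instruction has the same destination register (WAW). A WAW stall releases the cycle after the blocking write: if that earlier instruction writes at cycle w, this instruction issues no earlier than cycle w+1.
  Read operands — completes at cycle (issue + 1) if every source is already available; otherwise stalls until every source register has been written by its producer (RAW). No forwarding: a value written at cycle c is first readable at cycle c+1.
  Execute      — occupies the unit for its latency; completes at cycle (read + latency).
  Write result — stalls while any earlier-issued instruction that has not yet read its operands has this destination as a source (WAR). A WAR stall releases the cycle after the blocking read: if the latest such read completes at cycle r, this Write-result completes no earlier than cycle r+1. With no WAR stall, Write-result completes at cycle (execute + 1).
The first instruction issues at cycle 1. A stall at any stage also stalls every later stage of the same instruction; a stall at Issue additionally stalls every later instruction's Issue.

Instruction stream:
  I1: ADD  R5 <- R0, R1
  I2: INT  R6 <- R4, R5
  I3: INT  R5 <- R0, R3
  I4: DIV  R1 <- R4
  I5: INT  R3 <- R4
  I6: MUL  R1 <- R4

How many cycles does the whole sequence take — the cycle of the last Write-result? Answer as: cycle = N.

I1 -> (1, 2, 4, 5)
I2 -> (2, 6, 7, 8)  // RAW R5: wait I1 write@5
I3 -> (9, 10, 11, 12)  // struct: INT busy until I2 writes@8
I4 -> (10, 11, 19, 20)
I5 -> (13, 14, 15, 16)  // struct: INT busy until I3 writes@12
I6 -> (21, 22, 26, 27)  // WAW R1: wait I4 write@20

cycle = 27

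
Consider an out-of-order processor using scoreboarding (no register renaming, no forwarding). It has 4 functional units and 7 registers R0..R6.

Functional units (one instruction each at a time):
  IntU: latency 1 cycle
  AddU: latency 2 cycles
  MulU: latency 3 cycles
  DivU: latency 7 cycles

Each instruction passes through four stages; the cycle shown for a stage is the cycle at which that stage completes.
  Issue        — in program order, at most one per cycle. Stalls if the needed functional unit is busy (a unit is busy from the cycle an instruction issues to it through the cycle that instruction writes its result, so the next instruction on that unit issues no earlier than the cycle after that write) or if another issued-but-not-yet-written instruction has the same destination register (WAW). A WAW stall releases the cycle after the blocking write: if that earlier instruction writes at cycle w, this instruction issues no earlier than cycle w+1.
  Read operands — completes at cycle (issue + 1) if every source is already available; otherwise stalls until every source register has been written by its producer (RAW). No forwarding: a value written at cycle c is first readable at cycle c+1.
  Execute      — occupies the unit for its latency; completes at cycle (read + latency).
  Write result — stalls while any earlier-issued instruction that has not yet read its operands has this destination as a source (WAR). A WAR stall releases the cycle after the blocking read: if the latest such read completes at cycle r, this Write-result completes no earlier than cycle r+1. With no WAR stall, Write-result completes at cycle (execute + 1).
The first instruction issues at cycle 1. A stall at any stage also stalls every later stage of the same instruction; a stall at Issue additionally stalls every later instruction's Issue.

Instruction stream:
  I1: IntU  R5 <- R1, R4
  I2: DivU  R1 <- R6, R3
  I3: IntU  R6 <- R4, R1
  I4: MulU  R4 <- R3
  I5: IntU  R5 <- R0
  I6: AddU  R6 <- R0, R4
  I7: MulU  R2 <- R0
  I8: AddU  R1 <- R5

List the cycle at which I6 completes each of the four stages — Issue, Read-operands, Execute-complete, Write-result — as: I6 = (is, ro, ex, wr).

I6 = (16, 17, 19, 20)

[I1] 1/2/3/4
[I2] 2/3/10/11
[I3] 5/12/13/14  (struct: IntU busy until I1 writes@4; RAW R1: wait I2 write@11)
[I4] 6/7/10/13  (WAR R4: wait I3 read@12)
[I5] 15/16/17/18  (struct: IntU busy until I3 writes@14)
[I6] 16/17/19/20
[I7] 17/18/21/22
[I8] 21/22/24/25  (struct: AddU busy until I6 writes@20)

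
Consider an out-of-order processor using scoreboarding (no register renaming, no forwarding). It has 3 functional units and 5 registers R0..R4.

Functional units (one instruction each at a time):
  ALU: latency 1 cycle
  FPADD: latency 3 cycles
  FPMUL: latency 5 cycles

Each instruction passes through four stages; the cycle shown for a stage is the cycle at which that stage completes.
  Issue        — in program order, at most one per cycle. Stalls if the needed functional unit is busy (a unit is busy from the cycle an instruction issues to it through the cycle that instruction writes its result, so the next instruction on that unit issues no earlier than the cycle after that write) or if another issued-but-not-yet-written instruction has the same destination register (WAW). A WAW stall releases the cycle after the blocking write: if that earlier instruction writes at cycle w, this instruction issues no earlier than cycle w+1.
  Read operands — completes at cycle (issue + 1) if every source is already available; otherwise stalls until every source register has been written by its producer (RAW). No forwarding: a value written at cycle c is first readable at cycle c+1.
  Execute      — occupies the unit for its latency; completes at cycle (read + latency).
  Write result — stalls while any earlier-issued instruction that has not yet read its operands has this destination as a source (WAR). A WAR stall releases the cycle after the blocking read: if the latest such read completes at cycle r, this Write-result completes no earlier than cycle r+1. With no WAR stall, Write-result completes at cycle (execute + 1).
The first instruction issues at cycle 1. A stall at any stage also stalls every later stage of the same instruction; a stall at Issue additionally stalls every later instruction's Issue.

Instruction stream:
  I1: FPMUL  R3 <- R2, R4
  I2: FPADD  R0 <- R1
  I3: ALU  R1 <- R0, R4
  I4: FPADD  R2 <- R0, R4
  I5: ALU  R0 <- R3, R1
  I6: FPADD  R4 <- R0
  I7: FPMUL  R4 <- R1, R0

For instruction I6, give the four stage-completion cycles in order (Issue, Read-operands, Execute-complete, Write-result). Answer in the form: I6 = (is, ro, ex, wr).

I6 = (14, 15, 18, 19)

I1: IS=1 RO=2 EX=7 WR=8
I2: IS=2 RO=3 EX=6 WR=7
I3: IS=3 RO=8 EX=9 WR=10  [RAW R0: wait I2 write@7]
I4: IS=8 RO=9 EX=12 WR=13  [struct: FPADD busy until I2 writes@7]
I5: IS=11 RO=12 EX=13 WR=14  [struct: ALU busy until I3 writes@10]
I6: IS=14 RO=15 EX=18 WR=19  [struct: FPADD busy until I4 writes@13]
I7: IS=20 RO=21 EX=26 WR=27  [WAW R4: wait I6 write@19]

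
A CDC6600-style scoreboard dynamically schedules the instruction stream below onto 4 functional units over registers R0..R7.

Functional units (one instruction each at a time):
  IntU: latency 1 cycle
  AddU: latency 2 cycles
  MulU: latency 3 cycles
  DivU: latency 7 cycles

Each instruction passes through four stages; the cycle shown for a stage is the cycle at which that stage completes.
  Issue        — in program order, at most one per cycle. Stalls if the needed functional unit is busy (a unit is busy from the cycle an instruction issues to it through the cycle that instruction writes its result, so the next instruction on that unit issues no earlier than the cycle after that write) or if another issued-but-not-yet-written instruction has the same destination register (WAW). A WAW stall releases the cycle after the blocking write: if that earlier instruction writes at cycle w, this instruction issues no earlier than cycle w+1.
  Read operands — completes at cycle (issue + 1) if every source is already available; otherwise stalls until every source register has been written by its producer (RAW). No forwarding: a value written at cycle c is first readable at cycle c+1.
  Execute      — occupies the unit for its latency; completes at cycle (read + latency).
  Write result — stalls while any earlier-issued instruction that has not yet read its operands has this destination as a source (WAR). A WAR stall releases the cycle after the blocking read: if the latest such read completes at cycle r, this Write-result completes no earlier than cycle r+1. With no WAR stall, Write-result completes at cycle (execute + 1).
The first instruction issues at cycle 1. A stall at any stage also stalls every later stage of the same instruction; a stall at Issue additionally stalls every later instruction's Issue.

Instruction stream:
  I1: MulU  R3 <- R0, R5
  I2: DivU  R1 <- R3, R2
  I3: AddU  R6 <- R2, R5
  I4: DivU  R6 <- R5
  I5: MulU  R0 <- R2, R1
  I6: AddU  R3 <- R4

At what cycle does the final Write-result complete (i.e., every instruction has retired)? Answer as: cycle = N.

cycle 1: I1→MulU
cycle 2: I1 RO, I2→DivU
cycle 3: I3→AddU
cycle 4: I3 RO
cycle 5: I1 EX
cycle 6: I1 WR R3, I3 EX
cycle 7: I2 RO, I3 WR R6
cycle 14: I2 EX
cycle 15: I2 WR R1
cycle 16: I4→DivU
cycle 17: I4 RO, I5→MulU
cycle 18: I5 RO, I6→AddU
cycle 19: I6 RO
cycle 21: I5 EX, I6 EX
cycle 22: I5 WR R0, I6 WR R3
cycle 24: I4 EX
cycle 25: I4 WR R6

cycle = 25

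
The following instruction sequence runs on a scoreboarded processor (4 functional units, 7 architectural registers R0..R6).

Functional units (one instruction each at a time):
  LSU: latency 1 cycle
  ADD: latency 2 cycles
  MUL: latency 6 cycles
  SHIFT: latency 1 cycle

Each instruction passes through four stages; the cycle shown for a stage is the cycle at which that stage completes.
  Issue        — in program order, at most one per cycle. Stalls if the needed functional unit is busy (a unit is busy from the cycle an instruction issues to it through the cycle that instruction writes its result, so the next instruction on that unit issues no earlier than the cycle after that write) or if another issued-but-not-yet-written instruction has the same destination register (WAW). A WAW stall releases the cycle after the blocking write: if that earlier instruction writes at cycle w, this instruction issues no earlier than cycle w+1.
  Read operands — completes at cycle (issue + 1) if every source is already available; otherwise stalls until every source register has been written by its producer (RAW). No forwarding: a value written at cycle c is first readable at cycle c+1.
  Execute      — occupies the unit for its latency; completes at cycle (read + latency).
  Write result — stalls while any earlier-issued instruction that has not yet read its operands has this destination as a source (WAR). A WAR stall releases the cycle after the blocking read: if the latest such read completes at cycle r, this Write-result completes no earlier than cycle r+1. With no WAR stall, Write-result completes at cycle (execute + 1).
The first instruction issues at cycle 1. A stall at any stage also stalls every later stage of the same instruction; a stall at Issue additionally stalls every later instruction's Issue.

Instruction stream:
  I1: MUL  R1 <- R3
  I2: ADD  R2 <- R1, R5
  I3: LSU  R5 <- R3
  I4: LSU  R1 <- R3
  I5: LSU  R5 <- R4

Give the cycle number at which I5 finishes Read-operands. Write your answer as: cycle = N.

cycle = 17

cycle 1: I1 dispatched to MUL
cycle 2: I1 operands ready, I2 dispatched to ADD
cycle 3: I3 dispatched to LSU
cycle 4: I3 operands ready
cycle 5: I3 complete
cycle 8: I1 complete
cycle 9: R1←I1
cycle 10: I2 operands ready
cycle 11: R5←I3
cycle 12: I2 complete, I4 dispatched to LSU
cycle 13: R2←I2, I4 operands ready
cycle 14: I4 complete
cycle 15: R1←I4
cycle 16: I5 dispatched to LSU
cycle 17: I5 operands ready
cycle 18: I5 complete
cycle 19: R5←I5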